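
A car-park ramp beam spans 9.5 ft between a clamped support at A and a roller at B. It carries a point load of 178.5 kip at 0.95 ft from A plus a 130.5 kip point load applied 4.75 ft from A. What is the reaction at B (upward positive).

Choose R_B as the redundant. The primary structure is the cantilever fixed at A.
Free-end deflection of the primary structure under the applied loading (downward +):
  point load 178.5 at a = 0.95: Pa²(3L − a)/(6EI) = 739.7/EI
  point load 130.5 at a = 4.75: Pa²(3L − a)/(6EI) = 11655/EI
  δ_0 = 12395/EI
Flexibility coefficient — unit upward force at B: δ_{BB} = L³/(3EI) = 285.8/EI.
The prop prevents deflection at B: R_B = δ_0/δ_{BB} = 12395/285.8 = 43.37 kip.

R_B = 43.37 kip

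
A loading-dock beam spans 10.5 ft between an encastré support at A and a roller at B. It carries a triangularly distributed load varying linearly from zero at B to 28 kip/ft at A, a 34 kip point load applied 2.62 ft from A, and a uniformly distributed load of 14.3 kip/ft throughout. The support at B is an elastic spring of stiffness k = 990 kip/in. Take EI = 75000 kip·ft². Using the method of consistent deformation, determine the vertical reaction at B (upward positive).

R_B = 87.19 kip

Choose R_B as the redundant. The primary structure is the cantilever fixed at A.
Downward deflection at the released point B due to the loads:
  triangular load, peak 28 at the fixed end: w₀L⁴/(30EI) = 11345/EI
  point load 34 at a = 2.62: Pa²(3L − a)/(6EI) = 1123/EI
  UDL 14.3: wL⁴/(8EI) = 21727/EI
  δ_0 = 34195/EI
Tip deflection under a unit load at B: L³/(3EI) = 385.9/EI.
With EI = 75000 kip·ft²: δ_0 = 0.45594 ft and δ_{BB} = 0.005145 ft/kip.
Compatibility — the spring shortens by R_B/k under the reaction it provides: δ_0 − R_B·δ_{BB} = R_B/k. With 1/k = 1/(990×12) ft/kip = 0.000084 ft/kip, R_B = δ_0 / (δ_{BB} + 1/k) = 0.45594 / (0.005145 + 0.000084) = 87.19 kip.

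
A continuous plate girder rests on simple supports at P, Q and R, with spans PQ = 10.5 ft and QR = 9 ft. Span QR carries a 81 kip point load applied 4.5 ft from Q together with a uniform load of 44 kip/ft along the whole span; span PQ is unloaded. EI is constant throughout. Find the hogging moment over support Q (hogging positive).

Insert a hinge at Q; M_Q is the redundant, and each span becomes simply supported.
Rotations at Q on the released spans (each span's end-slope, ×1/EI):
  span QR: point load 81 at a = 4.5: Pab(L + b)/(6LEI) = 410.1/EI
  span QR: UDL 44: wL³/(24EI) = 1336/EI
  relative rotation θ_0 = (0 + 1747)/EI = 1747/EI
A unit hogging moment at Q produces rotation L₁/(3EI) + L₂/(3EI) = 6.5/EI.
Slope continuity at Q: θ_0 = M_Q·6.5/EI, so M_Q = 1747/6.5 = 268.7 kip·ft (hogging).

M_Q = 268.7 kip·ft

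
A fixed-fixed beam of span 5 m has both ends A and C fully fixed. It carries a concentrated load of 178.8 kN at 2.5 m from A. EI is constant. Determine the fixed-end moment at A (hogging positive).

Take the two fixed-end moments M_A, M_C as redundants; the released structure is the simple span AC.
Simple-span end rotations at A and C under the given loads:
  at A: point load 178.8 at a = 2.5: Pab(L + b)/(6LEI) = 279.4/EI
  at C: point load 178.8 at a = 2.5: Pab(L + a)/(6LEI) = 279.4/EI
  θ_A0 = 279.4/EI,  θ_C0 = 279.4/EI
Flexibility coefficients: a unit moment at one end gives L/(3EI) there and L/(6EI) at the far end, so f₁₁ = f₂₂ = 1.667/EI and f₁₂ = f₂₁ = 0.8333/EI.
Compatibility — zero rotation at each built-in end:
  1.667 M_A + 0.8333 M_C = 279.4
  0.8333 M_A + 1.667 M_C = 279.4
Solving the pair gives M_A = 111.8 kN·m and M_C = 111.8 kN·m (hogging).

M_A = 111.8 kN·m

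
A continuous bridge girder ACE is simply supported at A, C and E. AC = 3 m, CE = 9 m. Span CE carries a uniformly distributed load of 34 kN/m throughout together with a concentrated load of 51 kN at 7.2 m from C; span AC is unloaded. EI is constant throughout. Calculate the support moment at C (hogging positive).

M_C = 291.2 kN·m

Insert a hinge at C; M_C is the redundant, and each span becomes simply supported.
End slopes at the hinge C, treating each span as simply supported:
  span CE: UDL 34: wL³/(24EI) = 1033/EI
  span CE: point load 51 at a = 7.2: Pab(L + b)/(6LEI) = 132.2/EI
  relative rotation θ_0 = (0 + 1165)/EI = 1165/EI
A unit hogging moment at C produces rotation L₁/(3EI) + L₂/(3EI) = 4/EI.
Slope continuity at C: θ_0 = M_C·4/EI, so M_C = 1165/4 = 291.2 kN·m (hogging).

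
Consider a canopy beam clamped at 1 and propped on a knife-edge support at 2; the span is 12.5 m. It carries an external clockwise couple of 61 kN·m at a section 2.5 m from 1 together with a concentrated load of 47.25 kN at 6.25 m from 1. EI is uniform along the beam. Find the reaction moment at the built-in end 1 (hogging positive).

M_1 = 138.8 kN·m

Release the roller at 2. Primary structure: cantilever fixed at 1.
Deflection at 2 on the released cantilever, summing each load's contribution:
  clockwise couple 61 at a = 2.5: M₀a(2L − a)/(2EI) = 1716/EI
  point load 47.25 at a = 6.25: Pa²(3L − a)/(6EI) = 9613/EI
  δ_0 = 11329/EI
Tip deflection under a unit load at 2: L³/(3EI) = 651/EI.
The prop prevents deflection at 2: R_2 = δ_0/δ_{22} = 11329/651 = 17.4 kN.
Moment equilibrium about 1: M_1 = Σ(load moments about 1) − R_2·L = 356.3 − 17.4×12.5 = 138.8 kN·m.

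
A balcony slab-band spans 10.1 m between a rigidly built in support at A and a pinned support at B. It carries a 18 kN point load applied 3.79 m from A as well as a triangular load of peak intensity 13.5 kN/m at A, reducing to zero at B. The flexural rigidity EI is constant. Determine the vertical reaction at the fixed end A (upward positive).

Take the reaction at B as the redundant and release it; the primary structure is a cantilever fixed at A.
Downward deflection at the released point B due to the loads:
  point load 18 at a = 3.79: Pa²(3L − a)/(6EI) = 1142/EI
  triangular load, peak 13.5 at the fixed end: w₀L⁴/(30EI) = 4683/EI
  δ_0 = 5825/EI
Flexibility coefficient — unit upward force at B: δ_{BB} = L³/(3EI) = 343.4/EI.
Compatibility at B: δ_0 − R_B·δ_{BB} = 0, so R_B = 5825/343.4 = 16.96 kN.
Vertical equilibrium: R_A = ΣP − R_B = 86.17 − 16.96 = 69.21 kN.

R_A = 69.21 kN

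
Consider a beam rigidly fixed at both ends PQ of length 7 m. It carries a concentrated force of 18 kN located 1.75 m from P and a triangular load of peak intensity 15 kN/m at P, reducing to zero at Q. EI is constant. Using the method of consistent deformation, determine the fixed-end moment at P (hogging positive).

M_P = 54.47 kN·m

Take the two fixed-end moments M_P, M_Q as redundants; the released structure is the simple span PQ.
On the primary (simply-supported) span, the end slopes from the loading are:
  at P: point load 18 at a = 1.75: Pab(L + b)/(6LEI) = 48.23/EI
  at Q: point load 18 at a = 1.75: Pab(L + a)/(6LEI) = 34.45/EI
  at P: triangular load, peak 15: w₀L³/(45EI) = 114.3/EI
  at Q: triangular load, peak 15: 7w₀L³/(360EI) = 100/EI
  θ_P0 = 162.6/EI,  θ_Q0 = 134.5/EI
Flexibility coefficients: a unit moment at one end gives L/(3EI) there and L/(6EI) at the far end, so f₁₁ = f₂₂ = 2.333/EI and f₁₂ = f₂₁ = 1.167/EI.
Compatibility — zero rotation at each built-in end:
  2.333 M_P + 1.167 M_Q = 162.6
  1.167 M_P + 2.333 M_Q = 134.5
Solving the pair gives M_P = 54.47 kN·m and M_Q = 30.41 kN·m (hogging).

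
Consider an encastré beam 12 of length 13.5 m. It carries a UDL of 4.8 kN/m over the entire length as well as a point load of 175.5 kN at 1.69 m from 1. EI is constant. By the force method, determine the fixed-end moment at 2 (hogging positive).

Release both end moments; the primary structure is a simply-supported span 12 with redundants M_1 and M_2.
End rotations of the released simple span under the applied load (×1/EI):
  at 1: UDL 4.8: wL³/(24EI) = 492.1/EI
  at 2: UDL 4.8: wL³/(24EI) = 492.1/EI
  at 1: point load 175.5 at a = 1.69: Pab(L + b)/(6LEI) = 1095/EI
  at 2: point load 175.5 at a = 1.69: Pab(L + a)/(6LEI) = 656.9/EI
  θ_10 = 1587/EI,  θ_20 = 1149/EI
Flexibility coefficients: a unit moment at one end gives L/(3EI) there and L/(6EI) at the far end, so f₁₁ = f₂₂ = 4.5/EI and f₁₂ = f₂₁ = 2.25/EI.
Compatibility — zero rotation at each built-in end:
  4.5 M_1 + 2.25 M_2 = 1587
  2.25 M_1 + 4.5 M_2 = 1149
Solving the pair gives M_1 = 299.9 kN·m and M_2 = 105.4 kN·m (hogging).

M_2 = 105.4 kN·m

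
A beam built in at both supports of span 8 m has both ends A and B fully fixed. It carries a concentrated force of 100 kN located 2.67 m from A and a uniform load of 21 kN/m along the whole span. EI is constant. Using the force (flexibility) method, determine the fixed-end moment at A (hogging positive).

Release both end moments; the primary structure is a simply-supported span AB with redundants M_A and M_B.
On the primary (simply-supported) span, the end slopes from the loading are:
  at A: point load 100 at a = 2.67: Pab(L + b)/(6LEI) = 395.2/EI
  at B: point load 100 at a = 2.67: Pab(L + a)/(6LEI) = 316.3/EI
  at A: UDL 21: wL³/(24EI) = 448/EI
  at B: UDL 21: wL³/(24EI) = 448/EI
  θ_A0 = 843.2/EI,  θ_B0 = 764.3/EI
Flexibility coefficients: a unit moment at one end gives L/(3EI) there and L/(6EI) at the far end, so f₁₁ = f₂₂ = 2.667/EI and f₁₂ = f₂₁ = 1.333/EI.
Compatibility — zero rotation at each built-in end:
  2.667 M_A + 1.333 M_B = 843.2
  1.333 M_A + 2.667 M_B = 764.3
Solving the pair gives M_A = 230.5 kN·m and M_B = 171.4 kN·m (hogging).

M_A = 230.5 kN·m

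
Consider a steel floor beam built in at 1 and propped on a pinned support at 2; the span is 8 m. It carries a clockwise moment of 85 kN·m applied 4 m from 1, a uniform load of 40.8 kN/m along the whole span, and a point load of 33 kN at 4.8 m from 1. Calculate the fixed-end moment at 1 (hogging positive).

M_1 = 360.1 kN·m

Take the reaction at 2 as the redundant and release it; the primary structure is a cantilever fixed at 1.
Free-end deflection of the primary structure under the applied loading (downward +):
  clockwise couple 85 at a = 4: M₀a(2L − a)/(2EI) = 2040/EI
  UDL 40.8: wL⁴/(8EI) = 20890/EI
  point load 33 at a = 4.8: Pa²(3L − a)/(6EI) = 2433/EI
  δ_0 = 25363/EI
Tip deflection under a unit load at 2: L³/(3EI) = 170.7/EI.
Compatibility at 2: δ_0 − R_2·δ_{22} = 0, so R_2 = 25363/170.7 = 148.6 kN.
Moment equilibrium about 1: M_1 = Σ(load moments about 1) − R_2·L = 1549 − 148.6×8 = 360.1 kN·m.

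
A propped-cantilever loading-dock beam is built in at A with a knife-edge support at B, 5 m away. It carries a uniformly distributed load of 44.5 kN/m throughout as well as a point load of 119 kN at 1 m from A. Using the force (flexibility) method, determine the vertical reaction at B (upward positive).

Remove the prop at B; the released (primary) structure is a cantilever built in at A.
Primary-structure tip deflection at B by superposition:
  UDL 44.5: wL⁴/(8EI) = 3477/EI
  point load 119 at a = 1: Pa²(3L − a)/(6EI) = 277.7/EI
  δ_0 = 3754/EI
Tip deflection under a unit load at B: L³/(3EI) = 41.67/EI.
The prop prevents deflection at B: R_B = δ_0/δ_{BB} = 3754/41.67 = 90.1 kN.

R_B = 90.1 kN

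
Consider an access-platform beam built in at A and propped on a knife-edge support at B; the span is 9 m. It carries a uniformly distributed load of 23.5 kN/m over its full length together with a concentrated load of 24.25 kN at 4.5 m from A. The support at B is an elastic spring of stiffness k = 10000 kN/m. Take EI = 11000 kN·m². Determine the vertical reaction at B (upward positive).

Release the roller at B. Primary structure: cantilever fixed at A.
Downward deflection at the released point B due to the loads:
  UDL 23.5: wL⁴/(8EI) = 19273/EI
  point load 24.25 at a = 4.5: Pa²(3L − a)/(6EI) = 1841/EI
  δ_0 = 21114/EI
Flexibility coefficient — unit upward force at B: δ_{BB} = L³/(3EI) = 243/EI.
With EI = 11000 kN·m²: δ_0 = 1.9195 m and δ_{BB} = 0.022091 m/kN.
Compatibility — the spring shortens by R_B/k under the reaction it provides: δ_0 − R_B·δ_{BB} = R_B/k. With 1/k = 0.0001 m/kN, R_B = δ_0 / (δ_{BB} + 1/k) = 1.9195 / (0.022091 + 0.0001) = 86.5 kN.

R_B = 86.5 kN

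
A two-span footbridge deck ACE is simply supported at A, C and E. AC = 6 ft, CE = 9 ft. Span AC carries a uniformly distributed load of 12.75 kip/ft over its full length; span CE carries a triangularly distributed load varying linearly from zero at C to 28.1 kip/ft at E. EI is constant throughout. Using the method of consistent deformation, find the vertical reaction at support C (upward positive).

Take M_C as the redundant. Released structure: two simple spans AC and CE with a hinge at C.
End slopes at the hinge C, treating each span as simply supported:
  span AC: UDL 12.75: wL³/(24EI) = 114.8/EI
  span CE: triangular load, peak 28.1: 7w₀L³/(360EI) = 398.3/EI
  relative rotation θ_0 = (114.8 + 398.3)/EI = 513.1/EI
A unit hogging moment at C produces rotation L₁/(3EI) + L₂/(3EI) = 5/EI.
Slope continuity at C: θ_0 = M_C·5/EI, so M_C = 513.1/5 = 102.6 kip·ft (hogging).
Span AC, ΣM about A with M_C applied at C: R_C^{AC}·6 = 229.5 + 102.6, so R_C^{AC} = 55.35 kip and R_A = 76.5 − 55.35 = 21.15 kip.
Span CE, ΣM about E: R_C^{CE}·9 = 379.4 + 102.6, so R_C^{CE} = 53.55 kip and R_E = 126.5 − 53.55 = 72.9 kip.
R_C = 55.35 + 53.55 = 108.9 kip.

R_C = 108.9 kip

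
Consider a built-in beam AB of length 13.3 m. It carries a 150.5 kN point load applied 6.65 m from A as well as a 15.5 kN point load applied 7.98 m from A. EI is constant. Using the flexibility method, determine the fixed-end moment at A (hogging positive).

Take the two fixed-end moments M_A, M_B as redundants; the released structure is the simple span AB.
Simple-span end rotations at A and B under the given loads:
  at A: point load 150.5 at a = 6.65: Pab(L + b)/(6LEI) = 1664/EI
  at B: point load 150.5 at a = 6.65: Pab(L + a)/(6LEI) = 1664/EI
  at A: point load 15.5 at a = 7.98: Pab(L + b)/(6LEI) = 153.5/EI
  at B: point load 15.5 at a = 7.98: Pab(L + a)/(6LEI) = 175.5/EI
  θ_A0 = 1817/EI,  θ_B0 = 1839/EI
Flexibility coefficients: a unit moment at one end gives L/(3EI) there and L/(6EI) at the far end, so f₁₁ = f₂₂ = 4.433/EI and f₁₂ = f₂₁ = 2.217/EI.
Compatibility — zero rotation at each built-in end:
  4.433 M_A + 2.217 M_B = 1817
  2.217 M_A + 4.433 M_B = 1839
Solving the pair gives M_A = 270 kN·m and M_B = 279.9 kN·m (hogging).

M_A = 270 kN·m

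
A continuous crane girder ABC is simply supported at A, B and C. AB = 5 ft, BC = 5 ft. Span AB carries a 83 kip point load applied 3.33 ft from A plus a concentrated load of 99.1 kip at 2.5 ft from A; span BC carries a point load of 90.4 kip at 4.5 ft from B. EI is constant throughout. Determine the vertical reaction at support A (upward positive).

Release continuity at B by inserting a hinge; the redundant is the internal moment M_B. The primary structure is two simply-supported spans AB and BC.
Discontinuity in slope at B on the released structure — sum the simple-span end rotations:
  span AB: point load 83 at a = 3.33: Pab(L + a)/(6LEI) = 128.2/EI
  span AB: point load 99.1 at a = 2.5: Pab(L + a)/(6LEI) = 154.8/EI
  span BC: point load 90.4 at a = 4.5: Pab(L + b)/(6LEI) = 37.29/EI
  relative rotation θ_0 = (283 + 37.29)/EI = 320.3/EI
A unit hogging moment at B produces rotation L₁/(3EI) + L₂/(3EI) = 3.333/EI.
Slope continuity at B: θ_0 = M_B·3.333/EI, so M_B = 320.3/3.333 = 96.09 kip·ft (hogging).
Span AB, ΣM about A with M_B applied at B: R_B^{AB}·5 = 524.1 + 96.09, so R_B^{AB} = 124 kip and R_A = 182.1 − 124 = 58.05 kip.

R_A = 58.05 kip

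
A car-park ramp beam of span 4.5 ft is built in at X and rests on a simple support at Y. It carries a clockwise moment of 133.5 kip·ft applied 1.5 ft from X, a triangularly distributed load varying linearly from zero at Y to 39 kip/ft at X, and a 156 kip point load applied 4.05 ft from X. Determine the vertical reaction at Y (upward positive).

R_Y = 175 kip

Choose R_Y as the redundant. The primary structure is the cantilever fixed at X.
Primary-structure tip deflection at Y by superposition:
  clockwise couple 133.5 at a = 1.5: M₀a(2L − a)/(2EI) = 750.9/EI
  triangular load, peak 39 at the fixed end: w₀L⁴/(30EI) = 533.1/EI
  point load 156 at a = 4.05: Pa²(3L − a)/(6EI) = 4030/EI
  δ_0 = 5314/EI
Tip deflection under a unit load at Y: L³/(3EI) = 30.38/EI.
The prop prevents deflection at Y: R_Y = δ_0/δ_{YY} = 5314/30.38 = 175 kip.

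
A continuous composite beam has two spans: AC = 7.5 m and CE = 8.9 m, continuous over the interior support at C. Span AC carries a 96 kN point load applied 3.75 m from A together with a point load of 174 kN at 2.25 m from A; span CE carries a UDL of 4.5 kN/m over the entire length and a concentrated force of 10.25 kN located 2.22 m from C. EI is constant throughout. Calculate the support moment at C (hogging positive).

M_C = 175.5 kN·m

Take M_C as the redundant. Released structure: two simple spans AC and CE with a hinge at C.
Rotations at C on the released spans (each span's end-slope, ×1/EI):
  span AC: point load 96 at a = 3.75: Pab(L + a)/(6LEI) = 337.5/EI
  span AC: point load 174 at a = 2.25: Pab(L + a)/(6LEI) = 445.3/EI
  span CE: UDL 4.5: wL³/(24EI) = 132.2/EI
  span CE: point load 10.25 at a = 2.22: Pab(L + b)/(6LEI) = 44.35/EI
  relative rotation θ_0 = (782.8 + 176.5)/EI = 959.4/EI
A unit hogging moment at C produces rotation L₁/(3EI) + L₂/(3EI) = 5.467/EI.
Slope continuity at C: θ_0 = M_C·5.467/EI, so M_C = 959.4/5.467 = 175.5 kN·m (hogging).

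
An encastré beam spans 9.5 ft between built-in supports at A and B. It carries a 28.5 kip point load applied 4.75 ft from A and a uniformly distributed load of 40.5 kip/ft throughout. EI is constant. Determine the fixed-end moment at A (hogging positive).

Release both end moments; the primary structure is a simply-supported span AB with redundants M_A and M_B.
Simple-span end rotations at A and B under the given loads:
  at A: point load 28.5 at a = 4.75: Pab(L + b)/(6LEI) = 160.8/EI
  at B: point load 28.5 at a = 4.75: Pab(L + a)/(6LEI) = 160.8/EI
  at A: UDL 40.5: wL³/(24EI) = 1447/EI
  at B: UDL 40.5: wL³/(24EI) = 1447/EI
  θ_A0 = 1608/EI,  θ_B0 = 1608/EI
Flexibility coefficients: a unit moment at one end gives L/(3EI) there and L/(6EI) at the far end, so f₁₁ = f₂₂ = 3.167/EI and f₁₂ = f₂₁ = 1.583/EI.
Compatibility — zero rotation at each built-in end:
  3.167 M_A + 1.583 M_B = 1608
  1.583 M_A + 3.167 M_B = 1608
Solving the pair gives M_A = 338.4 kip·ft and M_B = 338.4 kip·ft (hogging).

M_A = 338.4 kip·ft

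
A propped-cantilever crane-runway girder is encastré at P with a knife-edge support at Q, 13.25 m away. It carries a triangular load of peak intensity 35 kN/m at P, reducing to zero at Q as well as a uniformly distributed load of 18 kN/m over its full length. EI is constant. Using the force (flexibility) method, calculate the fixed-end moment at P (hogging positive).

Take the reaction at Q as the redundant and release it; the primary structure is a cantilever fixed at P.
Downward deflection at the released point Q due to the loads:
  triangular load, peak 35 at the fixed end: w₀L⁴/(30EI) = 35959/EI
  UDL 18: wL⁴/(8EI) = 69350/EI
  δ_0 = 105309/EI
Tip deflection under a unit load at Q: L³/(3EI) = 775.4/EI.
Compatibility at Q: δ_0 − R_Q·δ_{QQ} = 0, so R_Q = 105309/775.4 = 135.8 kN.
Moment equilibrium about P: M_P = Σ(load moments about P) − R_Q·L = 2604 − 135.8×13.25 = 804.7 kN·m.

M_P = 804.7 kN·m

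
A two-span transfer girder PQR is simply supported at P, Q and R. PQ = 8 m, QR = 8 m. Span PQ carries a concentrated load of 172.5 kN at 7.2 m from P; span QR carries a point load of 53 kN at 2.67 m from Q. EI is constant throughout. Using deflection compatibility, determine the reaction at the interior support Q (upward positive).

Insert a hinge at Q; M_Q is the redundant, and each span becomes simply supported.
End slopes at the hinge Q, treating each span as simply supported:
  span PQ: point load 172.5 at a = 7.2: Pab(L + a)/(6LEI) = 314.6/EI
  span QR: point load 53 at a = 2.67: Pab(L + b)/(6LEI) = 209.5/EI
  relative rotation θ_0 = (314.6 + 209.5)/EI = 524.1/EI
A unit hogging moment at Q produces rotation L₁/(3EI) + L₂/(3EI) = 5.333/EI.
Compatibility: M_Q·(L₁+L₂)/(3EI) = θ_0, giving M_Q = 98.27 kN·m (hogging).
Span PQ, ΣM about P with M_Q applied at Q: R_Q^{PQ}·8 = 1242 + 98.27, so R_Q^{PQ} = 167.5 kN and R_P = 172.5 − 167.5 = 4.966 kN.
Span QR, ΣM about R: R_Q^{QR}·8 = 282.5 + 98.27, so R_Q^{QR} = 47.59 kN and R_R = 53 − 47.59 = 5.405 kN.
R_Q = 167.5 + 47.59 = 215.1 kN.

R_Q = 215.1 kN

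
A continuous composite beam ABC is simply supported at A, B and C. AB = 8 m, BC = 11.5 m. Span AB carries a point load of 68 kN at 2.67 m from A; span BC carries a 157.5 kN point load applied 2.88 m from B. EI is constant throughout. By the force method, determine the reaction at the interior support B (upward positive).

R_B = 184.9 kN

Take M_B as the redundant. Released structure: two simple spans AB and BC with a hinge at B.
End slopes at the hinge B, treating each span as simply supported:
  span AB: point load 68 at a = 2.67: Pab(L + a)/(6LEI) = 215.1/EI
  span BC: point load 157.5 at a = 2.88: Pab(L + b)/(6LEI) = 1140/EI
  relative rotation θ_0 = (215.1 + 1140)/EI = 1355/EI
A unit hogging moment at B produces rotation L₁/(3EI) + L₂/(3EI) = 6.5/EI.
Slope continuity at B: θ_0 = M_B·6.5/EI, so M_B = 1355/6.5 = 208.5 kN·m (hogging).
Span AB, ΣM about A with M_B applied at B: R_B^{AB}·8 = 181.6 + 208.5, so R_B^{AB} = 48.76 kN and R_A = 68 − 48.76 = 19.24 kN.
Span BC, ΣM about C: R_B^{BC}·11.5 = 1358 + 208.5, so R_B^{BC} = 136.2 kN and R_C = 157.5 − 136.2 = 21.31 kN.
R_B = 48.76 + 136.2 = 184.9 kN.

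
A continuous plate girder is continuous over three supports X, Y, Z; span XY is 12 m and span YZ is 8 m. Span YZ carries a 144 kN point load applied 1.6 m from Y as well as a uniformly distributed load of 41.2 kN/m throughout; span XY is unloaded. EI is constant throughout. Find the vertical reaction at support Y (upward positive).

Release continuity at Y by inserting a hinge; the redundant is the internal moment M_Y. The primary structure is two simply-supported spans XY and YZ.
Rotations at Y on the released spans (each span's end-slope, ×1/EI):
  span YZ: point load 144 at a = 1.6: Pab(L + b)/(6LEI) = 442.4/EI
  span YZ: UDL 41.2: wL³/(24EI) = 878.9/EI
  relative rotation θ_0 = (0 + 1321)/EI = 1321/EI
A unit hogging moment at Y produces rotation L₁/(3EI) + L₂/(3EI) = 6.667/EI.
Compatibility: M_Y·(L₁+L₂)/(3EI) = θ_0, giving M_Y = 198.2 kN·m (hogging).
Span XY, ΣM about X with M_Y applied at Y: R_Y^{XY}·12 = 0 + 198.2, so R_Y^{XY} = 16.52 kN and R_X = 0 − 16.52 = -16.52 kN.
Span YZ, ΣM about Z: R_Y^{YZ}·8 = 2240 + 198.2, so R_Y^{YZ} = 304.8 kN and R_Z = 473.6 − 304.8 = 168.8 kN.
R_Y = 16.52 + 304.8 = 321.3 kN.

R_Y = 321.3 kN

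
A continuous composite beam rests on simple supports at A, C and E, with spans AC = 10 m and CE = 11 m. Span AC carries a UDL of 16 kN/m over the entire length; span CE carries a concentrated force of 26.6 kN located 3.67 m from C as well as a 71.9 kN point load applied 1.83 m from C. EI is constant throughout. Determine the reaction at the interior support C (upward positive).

Insert a hinge at C; M_C is the redundant, and each span becomes simply supported.
Discontinuity in slope at C on the released structure — sum the simple-span end rotations:
  span AC: UDL 16: wL³/(24EI) = 666.7/EI
  span CE: point load 26.6 at a = 3.67: Pab(L + b)/(6LEI) = 198.7/EI
  span CE: point load 71.9 at a = 1.83: Pab(L + b)/(6LEI) = 368.7/EI
  relative rotation θ_0 = (666.7 + 567.5)/EI = 1234/EI
A unit hogging moment at C produces rotation L₁/(3EI) + L₂/(3EI) = 7/EI.
Slope continuity at C: θ_0 = M_C·7/EI, so M_C = 1234/7 = 176.3 kN·m (hogging).
Span AC, ΣM about A with M_C applied at C: R_C^{AC}·10 = 800 + 176.3, so R_C^{AC} = 97.63 kN and R_A = 160 − 97.63 = 62.37 kN.
Span CE, ΣM about E: R_C^{CE}·11 = 854.3 + 176.3, so R_C^{CE} = 93.69 kN and R_E = 98.5 − 93.69 = 4.809 kN.
R_C = 97.63 + 93.69 = 191.3 kN.

R_C = 191.3 kN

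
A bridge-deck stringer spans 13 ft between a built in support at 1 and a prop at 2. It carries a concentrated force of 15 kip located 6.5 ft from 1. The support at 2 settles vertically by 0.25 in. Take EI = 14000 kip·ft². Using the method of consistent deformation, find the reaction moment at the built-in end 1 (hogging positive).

Release the roller at 2. Primary structure: cantilever fixed at 1.
Free-end deflection of the primary structure under the applied loading (downward +):
  point load 15 at a = 6.5: Pa²(3L − a)/(6EI) = 3433/EI
Flexibility coefficient — unit upward force at 2: δ_{22} = L³/(3EI) = 732.3/EI.
With EI = 14000 kip·ft²: δ_0 = 0.2452 ft and δ_{22} = 0.05231 ft/kip.
Compatibility — the beam at 2 must follow the support down by 0.02083 ft: δ_0 − R_2·δ_{22} = 0.02083, so R_2 = (0.2452 − 0.02083)/0.05231 = 4.289 kip.
Moment equilibrium about 1: M_1 = Σ(load moments about 1) − R_2·L = 97.5 − 4.289×13 = 41.74 kip·ft.

M_1 = 41.74 kip·ft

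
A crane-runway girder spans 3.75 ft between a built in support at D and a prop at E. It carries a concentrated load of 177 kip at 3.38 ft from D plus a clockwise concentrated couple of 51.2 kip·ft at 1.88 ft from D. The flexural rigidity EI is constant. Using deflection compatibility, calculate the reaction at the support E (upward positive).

R_E = 166.3 kip

Remove the prop at E; the released (primary) structure is a cantilever built in at D.
Primary-structure tip deflection at E by superposition:
  point load 177 at a = 3.38: Pa²(3L − a)/(6EI) = 2652/EI
  clockwise couple 51.2 at a = 1.88: M₀a(2L − a)/(2EI) = 270.5/EI
  δ_0 = 2923/EI
Tip deflection under a unit load at E: L³/(3EI) = 17.58/EI.
Compatibility at E: δ_0 − R_E·δ_{EE} = 0, so R_E = 2923/17.58 = 166.3 kip.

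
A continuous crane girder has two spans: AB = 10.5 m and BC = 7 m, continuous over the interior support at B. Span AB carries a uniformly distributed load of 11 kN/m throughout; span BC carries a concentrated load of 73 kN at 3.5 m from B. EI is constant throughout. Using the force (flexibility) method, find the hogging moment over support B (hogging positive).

M_B = 129.3 kN·m

Take M_B as the redundant. Released structure: two simple spans AB and BC with a hinge at B.
End slopes at the hinge B, treating each span as simply supported:
  span AB: UDL 11: wL³/(24EI) = 530.6/EI
  span BC: point load 73 at a = 3.5: Pab(L + b)/(6LEI) = 223.6/EI
  relative rotation θ_0 = (530.6 + 223.6)/EI = 754.1/EI
A unit hogging moment at B produces rotation L₁/(3EI) + L₂/(3EI) = 5.833/EI.
Slope continuity at B: θ_0 = M_B·5.833/EI, so M_B = 754.1/5.833 = 129.3 kN·m (hogging).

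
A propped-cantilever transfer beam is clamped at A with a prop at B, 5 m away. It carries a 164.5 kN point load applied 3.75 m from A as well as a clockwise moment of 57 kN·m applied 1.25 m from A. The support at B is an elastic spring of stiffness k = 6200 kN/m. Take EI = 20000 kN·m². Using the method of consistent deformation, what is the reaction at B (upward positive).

Take the reaction at B as the redundant and release it; the primary structure is a cantilever fixed at A.
Deflection at B on the released cantilever, summing each load's contribution:
  point load 164.5 at a = 3.75: Pa²(3L − a)/(6EI) = 4337/EI
  clockwise couple 57 at a = 1.25: M₀a(2L − a)/(2EI) = 311.7/EI
  δ_0 = 4649/EI
Flexibility coefficient — unit upward force at B: δ_{BB} = L³/(3EI) = 41.67/EI.
With EI = 20000 kN·m²: δ_0 = 0.23246 m and δ_{BB} = 0.002083 m/kN.
Compatibility — the spring shortens by R_B/k under the reaction it provides: δ_0 − R_B·δ_{BB} = R_B/k. With 1/k = 0.000161 m/kN, R_B = δ_0 / (δ_{BB} + 1/k) = 0.23246 / (0.002083 + 0.000161) = 103.6 kN.

R_B = 103.6 kN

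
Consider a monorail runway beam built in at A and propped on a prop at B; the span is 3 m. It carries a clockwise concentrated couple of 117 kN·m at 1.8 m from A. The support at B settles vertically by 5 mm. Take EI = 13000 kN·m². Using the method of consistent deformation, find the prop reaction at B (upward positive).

Remove the prop at B; the released (primary) structure is a cantilever built in at A.
Deflection at B on the released cantilever, summing each load's contribution:
  clockwise couple 117 at a = 1.8: M₀a(2L − a)/(2EI) = 442.3/EI
Flexibility coefficient — unit upward force at B: δ_{BB} = L³/(3EI) = 9/EI.
With EI = 13000 kN·m²: δ_0 = 0.03402 m and δ_{BB} = 0.000692 m/kN.
Compatibility — the beam at B must follow the support down by 0.005 m: δ_0 − R_B·δ_{BB} = 0.005, so R_B = (0.03402 − 0.005)/0.000692 = 41.92 kN.

R_B = 41.92 kN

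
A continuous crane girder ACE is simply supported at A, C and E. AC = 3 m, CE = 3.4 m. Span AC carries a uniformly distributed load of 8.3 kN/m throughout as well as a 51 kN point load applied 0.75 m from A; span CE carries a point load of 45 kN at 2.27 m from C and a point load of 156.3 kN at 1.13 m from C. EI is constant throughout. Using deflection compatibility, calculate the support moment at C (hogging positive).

M_C = 77.03 kN·m

Insert a hinge at C; M_C is the redundant, and each span becomes simply supported.
Rotations at C on the released spans (each span's end-slope, ×1/EI):
  span AC: UDL 8.3: wL³/(24EI) = 9.338/EI
  span AC: point load 51 at a = 0.75: Pab(L + a)/(6LEI) = 17.93/EI
  span CE: point load 45 at a = 2.27: Pab(L + b)/(6LEI) = 25.63/EI
  span CE: point load 156.3 at a = 1.13: Pab(L + b)/(6LEI) = 111.4/EI
  relative rotation θ_0 = (27.27 + 137.1)/EI = 164.3/EI
A unit hogging moment at C produces rotation L₁/(3EI) + L₂/(3EI) = 2.133/EI.
Compatibility: M_C·(L₁+L₂)/(3EI) = θ_0, giving M_C = 77.03 kN·m (hogging).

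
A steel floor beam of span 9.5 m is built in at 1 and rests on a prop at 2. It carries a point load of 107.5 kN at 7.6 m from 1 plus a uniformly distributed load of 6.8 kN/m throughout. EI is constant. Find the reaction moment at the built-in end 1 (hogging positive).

M_1 = 174.8 kN·m

Remove the prop at 2; the released (primary) structure is a cantilever built in at 1.
Free-end deflection of the primary structure under the applied loading (downward +):
  point load 107.5 at a = 7.6: Pa²(3L − a)/(6EI) = 21629/EI
  UDL 6.8: wL⁴/(8EI) = 6923/EI
  δ_0 = 28552/EI
Flexibility coefficient — unit upward force at 2: δ_{22} = L³/(3EI) = 285.8/EI.
The prop prevents deflection at 2: R_2 = δ_0/δ_{22} = 28552/285.8 = 99.91 kN.
Moment equilibrium about 1: M_1 = Σ(load moments about 1) − R_2·L = 1124 − 99.91×9.5 = 174.8 kN·m.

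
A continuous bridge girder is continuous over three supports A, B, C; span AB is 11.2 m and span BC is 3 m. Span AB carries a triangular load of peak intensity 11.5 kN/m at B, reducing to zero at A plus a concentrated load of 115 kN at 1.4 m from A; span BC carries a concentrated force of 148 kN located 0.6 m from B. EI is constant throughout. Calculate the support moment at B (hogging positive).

M_B = 151.9 kN·m

Take M_B as the redundant. Released structure: two simple spans AB and BC with a hinge at B.
Rotations at B on the released spans (each span's end-slope, ×1/EI):
  span AB: triangular load, peak 11.5: w₀L³/(45EI) = 359/EI
  span AB: point load 115 at a = 1.4: Pab(L + a)/(6LEI) = 295.8/EI
  span BC: point load 148 at a = 0.6: Pab(L + b)/(6LEI) = 63.94/EI
  relative rotation θ_0 = (654.9 + 63.94)/EI = 718.8/EI
A unit hogging moment at B produces rotation L₁/(3EI) + L₂/(3EI) = 4.733/EI.
Compatibility: M_B·(L₁+L₂)/(3EI) = θ_0, giving M_B = 151.9 kN·m (hogging).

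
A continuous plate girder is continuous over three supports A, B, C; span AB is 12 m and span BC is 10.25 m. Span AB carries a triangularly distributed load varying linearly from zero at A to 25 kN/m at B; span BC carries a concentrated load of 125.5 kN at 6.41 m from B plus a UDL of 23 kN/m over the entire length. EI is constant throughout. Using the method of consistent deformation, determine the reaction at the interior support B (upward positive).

R_B = 330.7 kN

Take M_B as the redundant. Released structure: two simple spans AB and BC with a hinge at B.
End slopes at the hinge B, treating each span as simply supported:
  span AB: triangular load, peak 25: w₀L³/(45EI) = 960/EI
  span BC: point load 125.5 at a = 6.41: Pab(L + b)/(6LEI) = 707.7/EI
  span BC: UDL 23: wL³/(24EI) = 1032/EI
  relative rotation θ_0 = (960 + 1740)/EI = 2700/EI
A unit hogging moment at B produces rotation L₁/(3EI) + L₂/(3EI) = 7.417/EI.
Compatibility: M_B·(L₁+L₂)/(3EI) = θ_0, giving M_B = 364 kN·m (hogging).
Span AB, ΣM about A with M_B applied at B: R_B^{AB}·12 = 1200 + 364, so R_B^{AB} = 130.3 kN and R_A = 150 − 130.3 = 19.67 kN.
Span BC, ΣM about C: R_B^{BC}·10.25 = 1690 + 364, so R_B^{BC} = 200.4 kN and R_C = 361.2 − 200.4 = 160.8 kN.
R_B = 130.3 + 200.4 = 330.7 kN.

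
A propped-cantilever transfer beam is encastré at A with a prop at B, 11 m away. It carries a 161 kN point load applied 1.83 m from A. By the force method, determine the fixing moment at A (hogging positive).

M_A = 225.2 kN·m

Release the roller at B. Primary structure: cantilever fixed at A.
Downward deflection at the released point B due to the loads:
  point load 161 at a = 1.83: Pa²(3L − a)/(6EI) = 2801/EI
Flexibility coefficient — unit upward force at B: δ_{BB} = L³/(3EI) = 443.7/EI.
Compatibility at B: δ_0 − R_B·δ_{BB} = 0, so R_B = 2801/443.7 = 6.313 kN.
Moment equilibrium about A: M_A = Σ(load moments about A) − R_B·L = 294.6 − 6.313×11 = 225.2 kN·m.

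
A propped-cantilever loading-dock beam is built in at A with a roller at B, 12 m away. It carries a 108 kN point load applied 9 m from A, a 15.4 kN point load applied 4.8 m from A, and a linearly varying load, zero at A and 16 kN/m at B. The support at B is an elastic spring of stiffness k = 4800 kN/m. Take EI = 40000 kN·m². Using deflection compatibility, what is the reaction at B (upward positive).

Remove the prop at B; the released (primary) structure is a cantilever built in at A.
Free-end deflection of the primary structure under the applied loading (downward +):
  point load 108 at a = 9: Pa²(3L − a)/(6EI) = 39366/EI
  point load 15.4 at a = 4.8: Pa²(3L − a)/(6EI) = 1845/EI
  triangular load, peak 16 at the free end: 11w₀L⁴/(120EI) = 30413/EI
  δ_0 = 71624/EI
Flexibility coefficient — unit upward force at B: δ_{BB} = L³/(3EI) = 576/EI.
With EI = 40000 kN·m²: δ_0 = 1.7906 m and δ_{BB} = 0.0144 m/kN.
Compatibility — the spring shortens by R_B/k under the reaction it provides: δ_0 − R_B·δ_{BB} = R_B/k. With 1/k = 0.000208 m/kN, R_B = δ_0 / (δ_{BB} + 1/k) = 1.7906 / (0.0144 + 0.000208) = 122.6 kN.

R_B = 122.6 kN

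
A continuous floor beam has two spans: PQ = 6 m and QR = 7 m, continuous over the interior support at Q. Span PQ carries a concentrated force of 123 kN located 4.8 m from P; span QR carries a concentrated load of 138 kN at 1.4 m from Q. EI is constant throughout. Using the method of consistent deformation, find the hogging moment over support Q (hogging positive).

Release continuity at Q by inserting a hinge; the redundant is the internal moment M_Q. The primary structure is two simply-supported spans PQ and QR.
Discontinuity in slope at Q on the released structure — sum the simple-span end rotations:
  span PQ: point load 123 at a = 4.8: Pab(L + a)/(6LEI) = 212.5/EI
  span QR: point load 138 at a = 1.4: Pab(L + b)/(6LEI) = 324.6/EI
  relative rotation θ_0 = (212.5 + 324.6)/EI = 537.1/EI
A unit hogging moment at Q produces rotation L₁/(3EI) + L₂/(3EI) = 4.333/EI.
Compatibility: M_Q·(L₁+L₂)/(3EI) = θ_0, giving M_Q = 124 kN·m (hogging).

M_Q = 124 kN·m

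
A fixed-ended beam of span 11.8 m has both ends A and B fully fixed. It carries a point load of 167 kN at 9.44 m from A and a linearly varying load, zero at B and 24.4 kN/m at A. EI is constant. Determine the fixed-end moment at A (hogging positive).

M_A = 232.9 kN·m

Take the two fixed-end moments M_A, M_B as redundants; the released structure is the simple span AB.
Simple-span end rotations at A and B under the given loads:
  at A: point load 167 at a = 9.44: Pab(L + b)/(6LEI) = 744.1/EI
  at B: point load 167 at a = 9.44: Pab(L + a)/(6LEI) = 1116/EI
  at A: triangular load, peak 24.4: w₀L³/(45EI) = 890.9/EI
  at B: triangular load, peak 24.4: 7w₀L³/(360EI) = 779.5/EI
  θ_A0 = 1635/EI,  θ_B0 = 1896/EI
Flexibility coefficients: a unit moment at one end gives L/(3EI) there and L/(6EI) at the far end, so f₁₁ = f₂₂ = 3.933/EI and f₁₂ = f₂₁ = 1.967/EI.
Compatibility — zero rotation at each built-in end:
  3.933 M_A + 1.967 M_B = 1635
  1.967 M_A + 3.933 M_B = 1896
Solving the pair gives M_A = 232.9 kN·m and M_B = 365.5 kN·m (hogging).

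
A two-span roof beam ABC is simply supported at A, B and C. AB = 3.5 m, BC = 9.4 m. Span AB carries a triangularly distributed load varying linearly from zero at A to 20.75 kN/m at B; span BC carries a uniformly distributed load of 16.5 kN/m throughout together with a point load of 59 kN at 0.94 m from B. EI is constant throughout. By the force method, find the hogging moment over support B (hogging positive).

M_B = 171.9 kN·m

Release continuity at B by inserting a hinge; the redundant is the internal moment M_B. The primary structure is two simply-supported spans AB and BC.
Rotations at B on the released spans (each span's end-slope, ×1/EI):
  span AB: triangular load, peak 20.75: w₀L³/(45EI) = 19.77/EI
  span BC: UDL 16.5: wL³/(24EI) = 571/EI
  span BC: point load 59 at a = 0.94: Pab(L + b)/(6LEI) = 148.6/EI
  relative rotation θ_0 = (19.77 + 719.6)/EI = 739.4/EI
A unit hogging moment at B produces rotation L₁/(3EI) + L₂/(3EI) = 4.3/EI.
Slope continuity at B: θ_0 = M_B·4.3/EI, so M_B = 739.4/4.3 = 171.9 kN·m (hogging).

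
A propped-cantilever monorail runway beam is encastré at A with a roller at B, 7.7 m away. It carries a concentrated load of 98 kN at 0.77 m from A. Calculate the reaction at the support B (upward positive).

Release the roller at B. Primary structure: cantilever fixed at A.
Deflection at B on the released cantilever, summing each load's contribution:
  point load 98 at a = 0.77: Pa²(3L − a)/(6EI) = 216.2/EI
Tip deflection under a unit load at B: L³/(3EI) = 152.2/EI.
The prop prevents deflection at B: R_B = δ_0/δ_{BB} = 216.2/152.2 = 1.421 kN.

R_B = 1.421 kN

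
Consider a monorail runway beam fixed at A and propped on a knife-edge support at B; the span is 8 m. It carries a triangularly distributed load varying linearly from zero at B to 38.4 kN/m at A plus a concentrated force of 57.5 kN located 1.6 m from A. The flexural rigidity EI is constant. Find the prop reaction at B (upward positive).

R_B = 33.94 kN

Take the reaction at B as the redundant and release it; the primary structure is a cantilever fixed at A.
Free-end deflection of the primary structure under the applied loading (downward +):
  triangular load, peak 38.4 at the fixed end: w₀L⁴/(30EI) = 5243/EI
  point load 57.5 at a = 1.6: Pa²(3L − a)/(6EI) = 549.5/EI
  δ_0 = 5792/EI
Flexibility coefficient — unit upward force at B: δ_{BB} = L³/(3EI) = 170.7/EI.
The prop prevents deflection at B: R_B = δ_0/δ_{BB} = 5792/170.7 = 33.94 kN.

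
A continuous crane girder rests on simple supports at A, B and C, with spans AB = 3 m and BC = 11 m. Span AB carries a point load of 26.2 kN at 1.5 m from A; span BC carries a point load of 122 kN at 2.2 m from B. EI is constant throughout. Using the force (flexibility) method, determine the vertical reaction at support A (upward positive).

Release continuity at B by inserting a hinge; the redundant is the internal moment M_B. The primary structure is two simply-supported spans AB and BC.
Rotations at B on the released spans (each span's end-slope, ×1/EI):
  span AB: point load 26.2 at a = 1.5: Pab(L + a)/(6LEI) = 14.74/EI
  span BC: point load 122 at a = 2.2: Pab(L + b)/(6LEI) = 708.6/EI
  relative rotation θ_0 = (14.74 + 708.6)/EI = 723.3/EI
A unit hogging moment at B produces rotation L₁/(3EI) + L₂/(3EI) = 4.667/EI.
Compatibility: M_B·(L₁+L₂)/(3EI) = θ_0, giving M_B = 155 kN·m (hogging).
Span AB, ΣM about A with M_B applied at B: R_B^{AB}·3 = 39.3 + 155, so R_B^{AB} = 64.77 kN and R_A = 26.2 − 64.77 = -38.57 kN.

R_A = -38.57 kN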